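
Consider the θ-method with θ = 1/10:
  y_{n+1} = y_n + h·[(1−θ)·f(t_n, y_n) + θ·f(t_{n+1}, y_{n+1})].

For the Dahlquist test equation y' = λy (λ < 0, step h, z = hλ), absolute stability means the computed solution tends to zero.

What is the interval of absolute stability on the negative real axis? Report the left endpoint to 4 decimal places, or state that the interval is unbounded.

On y'=λy, z=hλ:
  y_{n+1} = y_n + z·[9/10·y_n + 1/10·y_{n+1}] ⇒ (1 − 1/10z)y_{n+1} = (1 + 9/10z)y_n
  so R(z) = (1 + 9/10z)/(1 − 1/10z).

Find x<0 with |R(x)|<1.
x=-1.68: |R|=0.4384
R=−1: 1+9/10x = −1+1/10x ⇒ -4/5x=2 ⇒ x=2/(-4/5)=-2.5000
Confirm numerically:
  x=-2.293: |R|=0.86529 <1
  x=-1.697: |R|=0.45080 <1
  x=-1.130: |R|=0.01527 <1
  x=-3.062: |R|=1.34420 >1
  x=-2.782: |R|=1.17650 >1
Stable set (-2.5000, 0).

z∈(-2.5000,0).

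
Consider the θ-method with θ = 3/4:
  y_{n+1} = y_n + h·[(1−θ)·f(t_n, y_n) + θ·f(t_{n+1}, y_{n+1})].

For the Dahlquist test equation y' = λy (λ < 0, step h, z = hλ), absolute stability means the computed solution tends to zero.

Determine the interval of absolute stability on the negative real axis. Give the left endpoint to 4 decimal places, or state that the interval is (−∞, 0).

(−∞, 0) — no finite endpoint.

Set f=λy, z=hλ:
  y_{n+1} = y_n + z·[1/4·y_n + 3/4·y_{n+1}] ⇒ (1 − 3/4z)y_{n+1} = (1 + 1/4z)y_n
  R(z) = (1 + 1/4z)/(1 − 3/4z).

Solve |R(x)|<1 on ℝ⁻.
x=-1.37: |R|=0.3243
x=-2: |R|=0.2000
x=-10: |R|=0.1765
x=-100: |R|=0.3158
θ=3/4≥1/2 ⇒ |1+1/4x|<|1−3/4x| ∀x<0 ⇒ interval (−∞,0).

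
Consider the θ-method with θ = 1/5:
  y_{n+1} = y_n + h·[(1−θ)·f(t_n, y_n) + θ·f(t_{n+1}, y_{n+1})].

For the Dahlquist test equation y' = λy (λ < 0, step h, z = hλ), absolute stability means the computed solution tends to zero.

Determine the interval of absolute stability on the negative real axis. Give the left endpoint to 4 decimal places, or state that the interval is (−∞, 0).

(-3.3333, 0).

On y'=λy, z=hλ:
  y_{n+1} = y_n + z·[4/5·y_n + 1/5·y_{n+1}] ⇒ (1 − 1/5z)y_{n+1} = (1 + 4/5z)y_n
  so R(z) = (1 + 4/5z)/(1 − 1/5z).

Find x<0 with |R(x)|<1.
x=-0.94: |R|=0.2088
R=−1: 1+4/5x = −1+1/5x ⇒ -3/5x=2 ⇒ x=2/(-3/5)=-3.3333
Confirm numerically:
  x=-1.786: |R|=0.31594 <1
  x=-1.537: |R|=0.17562 <1
  x=-1.337: |R|=0.05492 <1
  x=-3.926: |R|=1.19919 >1
  x=-3.791: |R|=1.15618 >1
  x=-3.461: |R|=1.04527 >1
Stable set (-3.3333, 0).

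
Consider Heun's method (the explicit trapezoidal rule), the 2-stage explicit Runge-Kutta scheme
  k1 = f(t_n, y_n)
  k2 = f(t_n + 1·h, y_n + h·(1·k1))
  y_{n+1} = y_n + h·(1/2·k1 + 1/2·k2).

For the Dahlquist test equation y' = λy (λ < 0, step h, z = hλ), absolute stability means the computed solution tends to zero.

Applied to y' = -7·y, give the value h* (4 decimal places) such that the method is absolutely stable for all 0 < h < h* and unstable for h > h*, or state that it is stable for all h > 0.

(-2.0000,0); λ=-7 ⇒ h* = 0.2857.

With y'=λy (z=hλ):
  order 2, 2-stage ⇒ R(z)=1+z+z^2/2
  (e.g. R(-1.35)=0.56125, |R|=0.56125)

Need |R(x)|<1, x<0.
x=-1.35: |R|=0.5613
|R(-2.27)|=1.3064 |R(-1.57)|=0.6624 |R(-1.11)|=0.5060
Bisect:
  x_lo=-2.7800 |R|=2.0842  x_hi=-0.3575 |R|=0.7064
  mid=-1.56878 |R|=0.66175 →hi
  mid=-2.17439 |R|=1.18960 →lo
  mid=-1.87158 |R|=0.87983 →hi
  mid=-2.02299 |R|=1.02325 →lo
  mid=-1.94729 |R|=0.94868 →hi
  mid=-1.98514 |R|=0.98525 →hi
  mid=-2.00406 |R|=1.00407 →lo
  mid=-1.99460 |R|=0.99462 →hi
  mid=-1.99933 |R|=0.99933 →hi
  mid=-2.00170 |R|=1.00170 →lo
  ...
  [-2.00007,-1.99992] ⇒ x*=-2.0000
So |R|<1 on (-2.0000, 0).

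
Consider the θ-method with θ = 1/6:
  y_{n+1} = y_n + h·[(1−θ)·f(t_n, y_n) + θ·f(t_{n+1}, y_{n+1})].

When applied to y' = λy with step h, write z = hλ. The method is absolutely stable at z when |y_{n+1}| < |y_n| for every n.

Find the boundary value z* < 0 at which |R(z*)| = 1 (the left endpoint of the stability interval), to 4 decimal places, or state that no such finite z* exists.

left endpoint -3.0000.

With y'=λy (z=hλ):
  y_{n+1} = y_n + z·[5/6·y_n + 1/6·y_{n+1}] ⇒ (1 − 1/6z)y_{n+1} = (1 + 5/6z)y_n
  R(z) = (1 + 5/6z)/(1 − 1/6z).

Solve |R(x)|<1 on ℝ⁻.
x=-1.02: |R|=0.1282
R=−1: 1+5/6x = −1+1/6x ⇒ -2/3x=2 ⇒ x=2/(-2/3)=-3.0000
Confirm numerically:
  x=-2.718: |R|=0.87061 <1
  x=-1.759: |R|=0.36023 <1
  x=-1.534: |R|=0.22166 <1
  x=-1.398: |R|=0.13382 <1
  x=-3.558: |R|=1.23352 >1
  x=-3.222: |R|=1.09629 >1
Stable set (-3.0000, 0).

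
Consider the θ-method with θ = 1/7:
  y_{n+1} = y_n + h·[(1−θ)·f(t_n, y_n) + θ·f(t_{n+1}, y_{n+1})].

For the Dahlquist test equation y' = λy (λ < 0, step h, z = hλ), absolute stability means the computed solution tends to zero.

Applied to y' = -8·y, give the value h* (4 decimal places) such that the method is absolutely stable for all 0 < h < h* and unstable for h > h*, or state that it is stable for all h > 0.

Test eqn y'=λy, z=hλ:
  y_{n+1} = y_n + z·[6/7·y_n + 1/7·y_{n+1}] ⇒ (1 − 1/7z)y_{n+1} = (1 + 6/7z)y_n
  ⇒ R(z) = (1 + 6/7z)/(1 − 1/7z).

Need |R(x)|<1, x<0.
x=-1.41: |R|=0.1736
R=−1: 1+6/7x = −1+1/7x ⇒ -5/7x=2 ⇒ x=2/(-5/7)=-2.8000
Confirm numerically:
  x=-2.462: |R|=0.82139 <1
  x=-2.137: |R|=0.63719 <1
  x=-1.645: |R|=0.33198 <1
  x=-3.314: |R|=1.24918 >1
  x=-2.947: |R|=1.07389 >1
  x=-2.868: |R|=1.03445 >1
Interval (-2.8000, 0).

(-2.8000,0); λ=-8 ⇒ h* = (14/5)/8 = 0.3500.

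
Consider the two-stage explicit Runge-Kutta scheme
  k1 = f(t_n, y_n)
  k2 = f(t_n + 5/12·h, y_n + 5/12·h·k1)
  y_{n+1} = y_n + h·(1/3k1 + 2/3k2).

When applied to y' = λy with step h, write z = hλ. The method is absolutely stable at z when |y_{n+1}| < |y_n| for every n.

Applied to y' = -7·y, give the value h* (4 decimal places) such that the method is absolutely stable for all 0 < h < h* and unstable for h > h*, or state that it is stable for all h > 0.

Set f=λy, z=hλ:
  k1=λy_n ⇒ h·k1=z·y_n;  k2=λ(1+5/12z)y_n ⇒ h·k2=z(1+5/12z)y_n
  y_{n+1}/y_n = 1 + 1/3z + 2/3z(1+5/12z) = 1 + z + 5/18z²
  so R(z) = 1 + z + 5/18z².

Need |R(x)|<1, x<0.
x=-0.75: |R|=0.4062
R=1: x+5/18x²=0 ⇒ x=−18/5=-3.6000; min R=1−1/(4·5/18)=0.1000>−1
Confirm numerically:
  x=-2.836: |R|=0.39814 <1
  x=-2.725: |R|=0.33767 <1
  x=-1.575: |R|=0.11406 <1
  x=-4.006: |R|=1.45179 >1
  x=-3.929: |R|=1.35907 >1
  x=-3.922: |R|=1.35080 >1
So |R|<1 on (-3.6000, 0).

(-3.6000,0); λ=-7 ⇒ h* = (18/5)/7 = 0.5143.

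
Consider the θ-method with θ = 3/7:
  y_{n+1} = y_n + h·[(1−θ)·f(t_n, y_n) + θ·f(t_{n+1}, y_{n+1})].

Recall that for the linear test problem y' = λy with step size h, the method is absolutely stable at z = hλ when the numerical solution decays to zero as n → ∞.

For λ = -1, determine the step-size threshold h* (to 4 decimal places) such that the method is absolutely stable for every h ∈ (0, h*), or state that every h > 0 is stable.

(-14.0000,0); λ=-1 ⇒ h* = (14)/1 = 14.0000.

Set f=λy, z=hλ:
  y_{n+1} = y_n + z·[4/7·y_n + 3/7·y_{n+1}] ⇒ (1 − 3/7z)y_{n+1} = (1 + 4/7z)y_n
  Hence R(z) = (1 + 4/7z)/(1 − 3/7z).

Solve |R(x)|<1 on ℝ⁻.
x=-0.61: |R|=0.5164
R=−1: 1+4/7x = −1+3/7x ⇒ -1/7x=2 ⇒ x=2/(-1/7)=-14.0000
Confirm numerically:
  x=-12.263: |R|=0.96033 <1
  x=-9.215: |R|=0.86188 <1
  x=-8.215: |R|=0.81719 <1
  x=-5.800: |R|=0.66393 <1
  x=-14.593: |R|=1.01168 >1
  x=-14.080: |R|=1.00162 >1
  x=-14.021: |R|=1.00043 >1
Stable set (-14.0000, 0).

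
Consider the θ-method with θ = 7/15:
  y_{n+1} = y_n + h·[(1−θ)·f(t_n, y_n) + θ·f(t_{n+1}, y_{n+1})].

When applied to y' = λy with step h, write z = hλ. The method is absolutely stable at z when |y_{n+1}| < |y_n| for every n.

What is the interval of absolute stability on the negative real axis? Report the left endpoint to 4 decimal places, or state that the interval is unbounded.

z∈(-30.0000,0).

Set f=λy, z=hλ:
  y_{n+1} = y_n + z·[8/15·y_n + 7/15·y_{n+1}] ⇒ (1 − 7/15z)y_{n+1} = (1 + 8/15z)y_n
  R(z) = (1 + 8/15z)/(1 − 7/15z).

Solve |R(x)|<1 on ℝ⁻.
x=-1.18: |R|=0.2390
R=−1: 1+8/15x = −1+7/15x ⇒ -1/15x=2 ⇒ x=2/(-1/15)=-30.0000
Confirm numerically:
  x=-22.095: |R|=0.95341 <1
  x=-20.692: |R|=0.94177 <1
  x=-17.462: |R|=0.90864 <1
  x=-30.139: |R|=1.00062 >1
  x=-30.076: |R|=1.00034 >1
Interval (-30.0000, 0).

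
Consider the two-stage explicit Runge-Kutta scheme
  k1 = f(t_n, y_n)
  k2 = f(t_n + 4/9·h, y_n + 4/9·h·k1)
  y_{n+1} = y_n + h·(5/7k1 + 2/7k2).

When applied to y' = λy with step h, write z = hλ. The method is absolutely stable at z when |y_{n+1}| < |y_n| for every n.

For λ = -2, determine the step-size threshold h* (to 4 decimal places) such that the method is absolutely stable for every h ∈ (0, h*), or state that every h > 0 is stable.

(-7.8750,0); λ=-2 ⇒ h* = (63/8)/2 = 3.9375.

On y'=λy, z=hλ:
  k1=λy_n ⇒ h·k1=z·y_n;  k2=λ(1+4/9z)y_n ⇒ h·k2=z(1+4/9z)y_n
  y_{n+1}/y_n = 1 + 5/7z + 2/7z(1+4/9z) = 1 + z + 8/63z²
  ⇒ R(z) = 1 + z + 8/63z².

Solve |R(x)|<1 on ℝ⁻.
x=-0.85: |R|=0.2417
R=1: x+8/63x²=0 ⇒ x=−63/8=-7.8750; min R=1−1/(4·8/63)=-0.9688>−1
Confirm numerically:
  x=-7.331: |R|=0.49358 <1
  x=-6.048: |R|=0.40314 <1
  x=-3.871: |R|=0.96819 <1
  x=-3.268: |R|=0.91183 <1
  x=-8.318: |R|=1.46792 >1
  x=-8.098: |R|=1.22931 >1
Interval (-7.8750, 0).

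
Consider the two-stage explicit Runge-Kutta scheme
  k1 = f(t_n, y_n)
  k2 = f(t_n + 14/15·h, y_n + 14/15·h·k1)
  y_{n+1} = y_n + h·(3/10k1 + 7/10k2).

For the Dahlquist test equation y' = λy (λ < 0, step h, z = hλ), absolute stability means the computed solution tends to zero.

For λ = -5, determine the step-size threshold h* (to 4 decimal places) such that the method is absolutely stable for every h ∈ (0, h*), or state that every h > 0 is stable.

(-1.5306,0); λ=-5 ⇒ h* = (75/49)/5 = 0.3061.

Set f=λy, z=hλ:
  k1=λy_n ⇒ h·k1=z·y_n;  k2=λ(1+14/15z)y_n ⇒ h·k2=z(1+14/15z)y_n
  y_{n+1}/y_n = 1 + 3/10z + 7/10z(1+14/15z) = 1 + z + 49/75z²
  ⇒ R(z) = 1 + z + 49/75z².

Solve |R(x)|<1 on ℝ⁻.
x=-1.22: |R|=0.7524
R=1: x+49/75x²=0 ⇒ x=−75/49=-1.5306; min R=1−1/(4·49/75)=0.6173>−1
Confirm numerically:
  x=-1.448: |R|=0.92185 <1
  x=-1.189: |R|=0.73463 <1
  x=-0.778: |R|=0.61745 <1
  x=-1.924: |R|=1.49449 >1
  x=-1.838: |R|=1.36912 >1
  x=-1.801: |R|=1.31815 >1
Stable set (-1.5306, 0).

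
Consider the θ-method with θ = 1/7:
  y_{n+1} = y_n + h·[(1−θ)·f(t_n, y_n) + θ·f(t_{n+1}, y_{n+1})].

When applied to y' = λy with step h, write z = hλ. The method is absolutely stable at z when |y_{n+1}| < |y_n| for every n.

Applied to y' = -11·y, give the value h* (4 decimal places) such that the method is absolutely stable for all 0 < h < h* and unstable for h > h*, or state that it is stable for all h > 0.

(-2.8000,0); λ=-11 ⇒ h* = (14/5)/11 = 0.2545.

On y'=λy, z=hλ:
  y_{n+1} = y_n + z·[6/7·y_n + 1/7·y_{n+1}] ⇒ (1 − 1/7z)y_{n+1} = (1 + 6/7z)y_n
  Hence R(z) = (1 + 6/7z)/(1 − 1/7z).

Boundary: |R(x)|=1, x<0.
x=-1.56: |R|=0.2757
R=−1: 1+6/7x = −1+1/7x ⇒ -5/7x=2 ⇒ x=2/(-5/7)=-2.8000
Confirm numerically:
  x=-2.382: |R|=0.77723 <1
  x=-2.146: |R|=0.64247 <1
  x=-1.835: |R|=0.45388 <1
  x=-3.330: |R|=1.25653 >1
  x=-3.316: |R|=1.25010 >1
So |R|<1 on (-2.8000, 0).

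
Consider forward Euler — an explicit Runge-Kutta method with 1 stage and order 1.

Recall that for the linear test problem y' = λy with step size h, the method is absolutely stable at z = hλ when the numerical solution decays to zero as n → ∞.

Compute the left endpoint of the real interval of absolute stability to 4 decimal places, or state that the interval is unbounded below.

z* = -2.0000.

Test eqn y'=λy, z=hλ:
  order 1, 1-stage ⇒ R(z)=1+z
  (e.g. R(-1.62)=-0.62000, |R|=0.62000)

Boundary: |R(x)|=1, x<0.
x=-1.62: |R|=0.6200
|R(-1.68)|=0.6800 |R(-1.56)|=0.5600 |R(-1.04)|=0.0400
Bisect:
  x_lo=-2.5188 |R|=1.5188  x_hi=-0.0699 |R|=0.9301
  mid=-1.29432 |R|=0.29432 →hi
  mid=-1.90655 |R|=0.90655 →hi
  mid=-2.21267 |R|=1.21267 →lo
  mid=-2.05961 |R|=1.05961 →lo
  mid=-1.98308 |R|=0.98308 →hi
  mid=-2.02135 |R|=1.02135 →lo
  mid=-2.00221 |R|=1.00221 →lo
  mid=-1.99265 |R|=0.99265 →hi
  mid=-1.99743 |R|=0.99743 →hi
  ...
  [-2.00012,-1.99997] ⇒ x*=-2.0000
So |R|<1 on (-2.0000, 0).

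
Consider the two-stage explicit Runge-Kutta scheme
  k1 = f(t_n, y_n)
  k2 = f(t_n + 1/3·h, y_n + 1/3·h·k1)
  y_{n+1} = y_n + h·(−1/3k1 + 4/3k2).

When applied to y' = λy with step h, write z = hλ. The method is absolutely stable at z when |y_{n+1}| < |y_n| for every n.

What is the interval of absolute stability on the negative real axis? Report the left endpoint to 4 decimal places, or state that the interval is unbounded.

(-2.2500, 0).

With y'=λy (z=hλ):
  k1=λy_n ⇒ h·k1=z·y_n;  k2=λ(1+1/3z)y_n ⇒ h·k2=z(1+1/3z)y_n
  y_{n+1}/y_n = 1 − 1/3z + 4/3z(1+1/3z) = 1 + z + 4/9z²
  R(z) = 1 + z + 4/9z².

Solve |R(x)|<1 on ℝ⁻.
x=-1.58: |R|=0.5295
R=1: x+4/9x²=0 ⇒ x=−9/4=-2.2500; min R=1−1/(4·4/9)=0.4375>−1
Confirm numerically:
  x=-2.194: |R|=0.94539 <1
  x=-2.065: |R|=0.83021 <1
  x=-1.770: |R|=0.62240 <1
  x=-1.582: |R|=0.53032 <1
  x=-2.663: |R|=1.48881 >1
  x=-2.492: |R|=1.26803 >1
  x=-2.353: |R|=1.10772 >1
Interval (-2.2500, 0).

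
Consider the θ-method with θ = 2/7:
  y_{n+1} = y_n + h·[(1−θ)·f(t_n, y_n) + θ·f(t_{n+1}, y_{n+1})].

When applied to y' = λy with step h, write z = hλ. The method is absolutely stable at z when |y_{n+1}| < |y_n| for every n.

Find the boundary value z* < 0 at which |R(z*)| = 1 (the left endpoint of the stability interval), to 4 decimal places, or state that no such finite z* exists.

On y'=λy, z=hλ:
  y_{n+1} = y_n + z·[5/7·y_n + 2/7·y_{n+1}] ⇒ (1 − 2/7z)y_{n+1} = (1 + 5/7z)y_n
  R(z) = (1 + 5/7z)/(1 − 2/7z).

Boundary: |R(x)|=1, x<0.
x=-1.71: |R|=0.1488
R=−1: 1+5/7x = −1+2/7x ⇒ -3/7x=2 ⇒ x=2/(-3/7)=-4.6667
Confirm numerically:
  x=-4.306: |R|=0.93069 <1
  x=-3.621: |R|=0.77974 <1
  x=-2.419: |R|=0.43039 <1
  x=-4.927: |R|=1.04634 >1
  x=-4.922: |R|=1.04548 >1
  x=-4.919: |R|=1.04496 >1
So |R|<1 on (-4.6667, 0).

left endpoint -4.6667.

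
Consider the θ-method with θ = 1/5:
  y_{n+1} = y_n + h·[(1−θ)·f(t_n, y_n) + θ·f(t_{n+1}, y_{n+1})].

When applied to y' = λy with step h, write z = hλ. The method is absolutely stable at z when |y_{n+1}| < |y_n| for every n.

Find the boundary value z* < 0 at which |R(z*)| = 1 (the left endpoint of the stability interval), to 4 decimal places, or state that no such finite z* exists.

Set f=λy, z=hλ:
  y_{n+1} = y_n + z·[4/5·y_n + 1/5·y_{n+1}] ⇒ (1 − 1/5z)y_{n+1} = (1 + 4/5z)y_n
  R(z) = (1 + 4/5z)/(1 − 1/5z).

Need |R(x)|<1, x<0.
x=-0.93: |R|=0.2159
R=−1: 1+4/5x = −1+1/5x ⇒ -3/5x=2 ⇒ x=2/(-3/5)=-3.3333
Confirm numerically:
  x=-3.157: |R|=0.93515 <1
  x=-2.723: |R|=0.76292 <1
  x=-2.588: |R|=0.70532 <1
  x=-3.733: |R|=1.13730 >1
  x=-3.650: |R|=1.10983 >1
  x=-3.637: |R|=1.10548 >1
Interval (-3.3333, 0).

left endpoint -3.3333.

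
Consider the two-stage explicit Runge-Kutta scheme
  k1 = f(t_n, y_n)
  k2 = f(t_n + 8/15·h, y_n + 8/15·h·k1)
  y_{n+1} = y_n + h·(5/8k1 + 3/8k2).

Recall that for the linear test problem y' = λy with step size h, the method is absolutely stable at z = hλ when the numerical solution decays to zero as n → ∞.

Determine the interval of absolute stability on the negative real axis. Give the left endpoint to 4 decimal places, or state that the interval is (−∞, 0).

(-5.0000, 0).

Test eqn y'=λy, z=hλ:
  k1=λy_n ⇒ h·k1=z·y_n;  k2=λ(1+8/15z)y_n ⇒ h·k2=z(1+8/15z)y_n
  y_{n+1}/y_n = 1 + 5/8z + 3/8z(1+8/15z) = 1 + z + 1/5z²
  R(z) = 1 + z + 1/5z².

Find x<0 with |R(x)|<1.
x=-0.71: |R|=0.3908
R=1: x+1/5x²=0 ⇒ x=−5=-5.0000; min R=1−1/(4·1/5)=-0.2500>−1
Confirm numerically:
  x=-2.882: |R|=0.22082 <1
  x=-2.525: |R|=0.24987 <1
  x=-2.283: |R|=0.24058 <1
  x=-5.553: |R|=1.61416 >1
  x=-5.534: |R|=1.59103 >1
  x=-5.168: |R|=1.17364 >1
Stable set (-5.0000, 0).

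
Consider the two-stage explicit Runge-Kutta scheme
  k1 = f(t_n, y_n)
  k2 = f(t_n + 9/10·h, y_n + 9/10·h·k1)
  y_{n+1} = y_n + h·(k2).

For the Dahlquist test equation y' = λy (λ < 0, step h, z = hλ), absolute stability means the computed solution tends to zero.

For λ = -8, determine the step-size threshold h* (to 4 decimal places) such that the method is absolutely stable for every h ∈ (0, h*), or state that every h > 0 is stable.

With y'=λy (z=hλ):
  k1=λy_n ⇒ h·k1=z·y_n;  k2=λ(1+9/10z)y_n ⇒ h·k2=z(1+9/10z)y_n
  y_{n+1}/y_n = 1 + z(1+9/10z) = 1 + z + 9/10z²
  Hence R(z) = 1 + z + 9/10z².

Find x<0 with |R(x)|<1.
x=-0.53: |R|=0.7228
R=1: x+9/10x²=0 ⇒ x=−10/9=-1.1111; min R=1−1/(4·9/10)=0.7222>−1
Confirm numerically:
  x=-0.977: |R|=0.88208 <1
  x=-0.805: |R|=0.77822 <1
  x=-0.796: |R|=0.77425 <1
  x=-0.740: |R|=0.75284 <1
  x=-1.536: |R|=1.58737 >1
  x=-1.453: |R|=1.44709 >1
Interval (-1.1111, 0).

(-1.1111,0); λ=-8 ⇒ h* = (10/9)/8 = 0.1389.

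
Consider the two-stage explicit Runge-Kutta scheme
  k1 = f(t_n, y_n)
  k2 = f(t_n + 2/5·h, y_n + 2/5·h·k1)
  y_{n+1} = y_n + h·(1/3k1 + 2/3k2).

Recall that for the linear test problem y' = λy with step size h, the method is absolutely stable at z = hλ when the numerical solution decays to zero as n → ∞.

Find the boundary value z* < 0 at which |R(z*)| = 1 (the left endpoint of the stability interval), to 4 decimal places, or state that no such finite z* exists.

z* = -3.7500.

On y'=λy, z=hλ:
  k1=λy_n ⇒ h·k1=z·y_n;  k2=λ(1+2/5z)y_n ⇒ h·k2=z(1+2/5z)y_n
  y_{n+1}/y_n = 1 + 1/3z + 2/3z(1+2/5z) = 1 + z + 4/15z²
  R(z) = 1 + z + 4/15z².

Boundary: |R(x)|=1, x<0.
x=-0.59: |R|=0.5028
R=1: x+4/15x²=0 ⇒ x=−15/4=-3.7500; min R=1−1/(4·4/15)=0.0625>−1
Confirm numerically:
  x=-3.668: |R|=0.91979 <1
  x=-3.166: |R|=0.50695 <1
  x=-2.047: |R|=0.07039 <1
  x=-4.314: |R|=1.64883 >1
  x=-4.122: |R|=1.40890 >1
  x=-3.859: |R|=1.11217 >1
Stable set (-3.7500, 0).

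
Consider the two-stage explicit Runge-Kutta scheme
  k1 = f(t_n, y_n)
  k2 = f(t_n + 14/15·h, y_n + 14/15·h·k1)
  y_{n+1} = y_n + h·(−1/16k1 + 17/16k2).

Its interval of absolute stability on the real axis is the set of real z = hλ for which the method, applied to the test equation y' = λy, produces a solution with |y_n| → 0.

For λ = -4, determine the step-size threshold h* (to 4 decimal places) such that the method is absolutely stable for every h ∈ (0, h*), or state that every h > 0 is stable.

(-1.0084,0); λ=-4 ⇒ h* = (120/119)/4 = 0.2521.

Set f=λy, z=hλ:
  k1=λy_n ⇒ h·k1=z·y_n;  k2=λ(1+14/15z)y_n ⇒ h·k2=z(1+14/15z)y_n
  y_{n+1}/y_n = 1 − 1/16z + 17/16z(1+14/15z) = 1 + z + 119/120z²
  Hence R(z) = 1 + z + 119/120z².

Solve |R(x)|<1 on ℝ⁻.
x=-1.79: |R|=2.3874
R=1: x+119/120x²=0 ⇒ x=−120/119=-1.0084; min R=1−1/(4·119/120)=0.7479>−1
Confirm numerically:
  x=-0.955: |R|=0.94942 <1
  x=-0.647: |R|=0.76812 <1
  x=-0.542: |R|=0.74932 <1
  x=-1.426: |R|=1.59053 >1
  x=-1.351: |R|=1.45899 >1
  x=-1.077: |R|=1.07326 >1
Stable set (-1.0084, 0).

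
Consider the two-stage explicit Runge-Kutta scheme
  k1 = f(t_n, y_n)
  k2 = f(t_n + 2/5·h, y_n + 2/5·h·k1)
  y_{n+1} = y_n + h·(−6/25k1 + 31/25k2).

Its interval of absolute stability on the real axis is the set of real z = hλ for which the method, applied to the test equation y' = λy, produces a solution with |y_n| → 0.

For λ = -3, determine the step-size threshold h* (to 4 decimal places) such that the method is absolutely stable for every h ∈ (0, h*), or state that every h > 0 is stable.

(-2.0161,0); λ=-3 ⇒ h* = (125/62)/3 = 0.6720.

On y'=λy, z=hλ:
  k1=λy_n ⇒ h·k1=z·y_n;  k2=λ(1+2/5z)y_n ⇒ h·k2=z(1+2/5z)y_n
  y_{n+1}/y_n = 1 − 6/25z + 31/25z(1+2/5z) = 1 + z + 62/125z²
  Hence R(z) = 1 + z + 62/125z².

Solve |R(x)|<1 on ℝ⁻.
x=-0.78: |R|=0.5218
R=1: x+62/125x²=0 ⇒ x=−125/62=-2.0161; min R=1−1/(4·62/125)=0.4960>−1
Confirm numerically:
  x=-1.917: |R|=0.90574 <1
  x=-1.421: |R|=0.58054 <1
  x=-1.039: |R|=0.49644 <1
  x=-2.337: |R|=1.37194 >1
  x=-2.252: |R|=1.26347 >1
  x=-2.039: |R|=1.02313 >1
Interval (-2.0161, 0).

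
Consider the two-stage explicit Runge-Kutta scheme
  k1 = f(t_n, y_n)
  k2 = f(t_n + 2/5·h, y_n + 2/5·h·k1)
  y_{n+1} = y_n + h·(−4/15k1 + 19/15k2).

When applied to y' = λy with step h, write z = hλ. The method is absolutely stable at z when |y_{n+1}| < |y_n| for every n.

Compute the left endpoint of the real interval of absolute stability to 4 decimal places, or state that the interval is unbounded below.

left endpoint -1.9737.

On y'=λy, z=hλ:
  k1=λy_n ⇒ h·k1=z·y_n;  k2=λ(1+2/5z)y_n ⇒ h·k2=z(1+2/5z)y_n
  y_{n+1}/y_n = 1 − 4/15z + 19/15z(1+2/5z) = 1 + z + 38/75z²
  ⇒ R(z) = 1 + z + 38/75z².

Boundary: |R(x)|=1, x<0.
x=-1.1: |R|=0.5131
R=1: x+38/75x²=0 ⇒ x=−75/38=-1.9737; min R=1−1/(4·38/75)=0.5066>−1
Confirm numerically:
  x=-1.869: |R|=0.90087 <1
  x=-1.116: |R|=0.51503 <1
  x=-1.064: |R|=0.50960 <1
  x=-1.027: |R|=0.50740 <1
  x=-2.404: |R|=1.52414 >1
  x=-2.219: |R|=1.27581 >1
  x=-2.008: |R|=1.03491 >1
Interval (-1.9737, 0).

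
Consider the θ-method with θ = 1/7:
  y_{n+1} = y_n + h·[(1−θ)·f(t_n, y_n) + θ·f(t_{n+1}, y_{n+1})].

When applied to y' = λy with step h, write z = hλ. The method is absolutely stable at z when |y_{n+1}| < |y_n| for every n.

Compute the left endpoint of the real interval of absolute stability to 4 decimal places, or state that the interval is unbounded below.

Set f=λy, z=hλ:
  y_{n+1} = y_n + z·[6/7·y_n + 1/7·y_{n+1}] ⇒ (1 − 1/7z)y_{n+1} = (1 + 6/7z)y_n
  ⇒ R(z) = (1 + 6/7z)/(1 − 1/7z).

Boundary: |R(x)|=1, x<0.
x=-1.52: |R|=0.2488
R=−1: 1+6/7x = −1+1/7x ⇒ -5/7x=2 ⇒ x=2/(-5/7)=-2.8000
Confirm numerically:
  x=-2.561: |R|=0.87501 <1
  x=-1.403: |R|=0.16875 <1
  x=-1.219: |R|=0.03820 <1
  x=-1.137: |R|=0.02188 <1
  x=-3.348: |R|=1.26479 >1
  x=-3.225: |R|=1.20782 >1
Interval (-2.8000, 0).

z* = -2.8000.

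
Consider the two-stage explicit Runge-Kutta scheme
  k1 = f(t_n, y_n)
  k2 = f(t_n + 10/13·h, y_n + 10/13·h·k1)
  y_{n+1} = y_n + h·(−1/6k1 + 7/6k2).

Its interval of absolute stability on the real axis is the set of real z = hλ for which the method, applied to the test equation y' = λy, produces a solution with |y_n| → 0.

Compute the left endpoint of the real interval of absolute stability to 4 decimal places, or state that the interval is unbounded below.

Test eqn y'=λy, z=hλ:
  k1=λy_n ⇒ h·k1=z·y_n;  k2=λ(1+10/13z)y_n ⇒ h·k2=z(1+10/13z)y_n
  y_{n+1}/y_n = 1 − 1/6z + 7/6z(1+10/13z) = 1 + z + 35/39z²
  Hence R(z) = 1 + z + 35/39z².

Need |R(x)|<1, x<0.
x=-0.55: |R|=0.7215
R=1: x+35/39x²=0 ⇒ x=−39/35=-1.1143; min R=1−1/(4·35/39)=0.7214>−1
Confirm numerically:
  x=-1.063: |R|=0.95107 <1
  x=-1.025: |R|=0.91787 <1
  x=-0.909: |R|=0.83253 <1
  x=-0.486: |R|=0.72597 <1
  x=-1.283: |R|=1.19426 >1
  x=-1.151: |R|=1.03792 >1
So |R|<1 on (-1.1143, 0).

left endpoint -1.1143.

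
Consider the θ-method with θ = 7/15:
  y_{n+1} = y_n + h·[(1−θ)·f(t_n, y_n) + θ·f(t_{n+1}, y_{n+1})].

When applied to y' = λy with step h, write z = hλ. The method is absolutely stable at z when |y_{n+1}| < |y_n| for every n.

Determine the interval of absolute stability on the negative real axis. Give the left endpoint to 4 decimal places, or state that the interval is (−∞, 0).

With y'=λy (z=hλ):
  y_{n+1} = y_n + z·[8/15·y_n + 7/15·y_{n+1}] ⇒ (1 − 7/15z)y_{n+1} = (1 + 8/15z)y_n
  so R(z) = (1 + 8/15z)/(1 − 7/15z).

Boundary: |R(x)|=1, x<0.
x=-0.36: |R|=0.6918
R=−1: 1+8/15x = −1+7/15x ⇒ -1/15x=2 ⇒ x=2/(-1/15)=-30.0000
Confirm numerically:
  x=-25.145: |R|=0.97458 <1
  x=-24.258: |R|=0.96893 <1
  x=-22.009: |R|=0.95273 <1
  x=-18.756: |R|=0.92314 <1
  x=-30.119: |R|=1.00053 >1
  x=-30.117: |R|=1.00052 >1
So |R|<1 on (-30.0000, 0).

z∈(-30.0000,0).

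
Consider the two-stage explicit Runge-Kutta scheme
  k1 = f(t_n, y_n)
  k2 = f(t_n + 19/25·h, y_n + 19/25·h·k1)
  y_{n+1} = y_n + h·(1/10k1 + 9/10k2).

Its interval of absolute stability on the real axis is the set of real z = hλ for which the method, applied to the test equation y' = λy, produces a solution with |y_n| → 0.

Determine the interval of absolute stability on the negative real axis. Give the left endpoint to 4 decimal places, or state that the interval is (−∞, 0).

(-1.4620, 0).

On y'=λy, z=hλ:
  k1=λy_n ⇒ h·k1=z·y_n;  k2=λ(1+19/25z)y_n ⇒ h·k2=z(1+19/25z)y_n
  y_{n+1}/y_n = 1 + 1/10z + 9/10z(1+19/25z) = 1 + z + 171/250z²
  R(z) = 1 + z + 171/250z².

Solve |R(x)|<1 on ℝ⁻.
x=-0.45: |R|=0.6885
R=1: x+171/250x²=0 ⇒ x=−250/171=-1.4620; min R=1−1/(4·171/250)=0.6345>−1
Confirm numerically:
  x=-1.150: |R|=0.75459 <1
  x=-0.998: |R|=0.68327 <1
  x=-0.778: |R|=0.63601 <1
  x=-0.601: |R|=0.64606 <1
  x=-1.870: |R|=1.52188 >1
  x=-1.745: |R|=1.33780 >1
  x=-1.556: |R|=1.10006 >1
Stable set (-1.4620, 0).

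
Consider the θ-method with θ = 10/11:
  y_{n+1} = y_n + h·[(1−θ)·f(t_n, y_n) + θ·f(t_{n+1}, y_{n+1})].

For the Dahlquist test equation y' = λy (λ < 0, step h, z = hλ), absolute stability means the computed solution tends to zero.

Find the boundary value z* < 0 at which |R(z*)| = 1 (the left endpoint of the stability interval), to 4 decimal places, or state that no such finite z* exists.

interval (−∞, 0).

On y'=λy, z=hλ:
  y_{n+1} = y_n + z·[1/11·y_n + 10/11·y_{n+1}] ⇒ (1 − 10/11z)y_{n+1} = (1 + 1/11z)y_n
  ⇒ R(z) = (1 + 1/11z)/(1 − 10/11z).

Boundary: |R(x)|=1, x<0.
x=-0.35: |R|=0.7345
x=-2: |R|=0.2903
x=-10: |R|=0.0090
x=-100: |R|=0.0880
θ=10/11≥1/2 ⇒ |1+1/11x|<|1−10/11x| ∀x<0 ⇒ stable on all of ℝ⁻.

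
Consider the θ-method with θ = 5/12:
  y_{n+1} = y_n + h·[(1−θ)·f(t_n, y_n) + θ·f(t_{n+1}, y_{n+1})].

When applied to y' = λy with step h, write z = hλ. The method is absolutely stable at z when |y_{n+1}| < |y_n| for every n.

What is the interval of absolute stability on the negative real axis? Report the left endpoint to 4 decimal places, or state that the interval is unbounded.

Test eqn y'=λy, z=hλ:
  y_{n+1} = y_n + z·[7/12·y_n + 5/12·y_{n+1}] ⇒ (1 − 5/12z)y_{n+1} = (1 + 7/12z)y_n
  R(z) = (1 + 7/12z)/(1 − 5/12z).

Find x<0 with |R(x)|<1.
x=-1.34: |R|=0.1401
R=−1: 1+7/12x = −1+5/12x ⇒ -1/6x=2 ⇒ x=2/(-1/6)=-12.0000
Confirm numerically:
  x=-7.546: |R|=0.82087 <1
  x=-7.465: |R|=0.81612 <1
  x=-5.711: |R|=0.68985 <1
  x=-12.246: |R|=1.00672 >1
  x=-12.204: |R|=1.00559 >1
  x=-12.055: |R|=1.00152 >1
Interval (-12.0000, 0).

(-12.0000, 0).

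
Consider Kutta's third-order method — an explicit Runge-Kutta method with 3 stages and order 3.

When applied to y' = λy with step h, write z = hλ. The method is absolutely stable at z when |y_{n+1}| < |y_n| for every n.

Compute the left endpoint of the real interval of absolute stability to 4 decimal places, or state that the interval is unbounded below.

Set f=λy, z=hλ:
  order 3, 3-stage ⇒ R(z)=1+z+z^2/2+z^3/6
  (e.g. R(-0.49)=0.61044, |R|=0.61044)

Solve |R(x)|<1 on ℝ⁻.
x=-0.49: |R|=0.6104
|R(-2.47)|=0.9311 |R(-1.6)|=0.0027 |R(-0.51)|=0.5979
Bisect:
  x_lo=-3.1108 |R|=2.2896  x_hi=-0.2959 |R|=0.7436
  mid=-1.70337 |R|=0.07635 →hi
  mid=-2.40710 |R|=0.83455 →hi
  mid=-2.75897 |R|=1.45319 →lo
  mid=-2.58304 |R|=1.11937 →lo
  mid=-2.49507 |R|=0.97117 →hi
  mid=-2.53905 |R|=1.04378 →lo
  mid=-2.51706 |R|=1.00711 →lo
  mid=-2.50607 |R|=0.98905 →hi
  ...
  [-2.51277,-2.51260] ⇒ x*=-2.5127
So |R|<1 on (-2.5127, 0).

left endpoint -2.5127.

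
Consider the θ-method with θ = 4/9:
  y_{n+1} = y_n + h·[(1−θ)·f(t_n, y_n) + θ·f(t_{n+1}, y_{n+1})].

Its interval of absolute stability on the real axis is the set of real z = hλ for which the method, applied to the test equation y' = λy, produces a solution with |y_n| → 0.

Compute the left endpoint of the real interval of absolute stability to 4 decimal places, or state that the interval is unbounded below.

left endpoint -18.0000.

With y'=λy (z=hλ):
  y_{n+1} = y_n + z·[5/9·y_n + 4/9·y_{n+1}] ⇒ (1 − 4/9z)y_{n+1} = (1 + 5/9z)y_n
  ⇒ R(z) = (1 + 5/9z)/(1 − 4/9z).

Boundary: |R(x)|=1, x<0.
x=-1.6: |R|=0.0649
R=−1: 1+5/9x = −1+4/9x ⇒ -1/9x=2 ⇒ x=2/(-1/9)=-18.0000
Confirm numerically:
  x=-16.034: |R|=0.97312 <1
  x=-15.017: |R|=0.95681 <1
  x=-12.455: |R|=0.90573 <1
  x=-9.970: |R|=0.83572 <1
  x=-18.477: |R|=1.00575 >1
  x=-18.248: |R|=1.00302 >1
  x=-18.236: |R|=1.00288 >1
So |R|<1 on (-18.0000, 0).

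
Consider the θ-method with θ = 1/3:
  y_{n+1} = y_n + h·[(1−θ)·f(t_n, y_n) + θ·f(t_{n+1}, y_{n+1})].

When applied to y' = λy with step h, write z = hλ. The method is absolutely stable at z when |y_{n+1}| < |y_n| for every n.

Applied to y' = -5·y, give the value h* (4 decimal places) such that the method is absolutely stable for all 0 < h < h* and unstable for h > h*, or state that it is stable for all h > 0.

With y'=λy (z=hλ):
  y_{n+1} = y_n + z·[2/3·y_n + 1/3·y_{n+1}] ⇒ (1 − 1/3z)y_{n+1} = (1 + 2/3z)y_n
  so R(z) = (1 + 2/3z)/(1 − 1/3z).

Find x<0 with |R(x)|<1.
x=-0.36: |R|=0.6786
R=−1: 1+2/3x = −1+1/3x ⇒ -1/3x=2 ⇒ x=2/(-1/3)=-6.0000
Confirm numerically:
  x=-5.398: |R|=0.92832 <1
  x=-4.763: |R|=0.84065 <1
  x=-4.576: |R|=0.81204 <1
  x=-3.297: |R|=0.57075 <1
  x=-6.387: |R|=1.04123 >1
  x=-6.333: |R|=1.03568 >1
  x=-6.091: |R|=1.01001 >1
Stable set (-6.0000, 0).

(-6.0000,0); λ=-5 ⇒ h* = (6)/5 = 1.2000.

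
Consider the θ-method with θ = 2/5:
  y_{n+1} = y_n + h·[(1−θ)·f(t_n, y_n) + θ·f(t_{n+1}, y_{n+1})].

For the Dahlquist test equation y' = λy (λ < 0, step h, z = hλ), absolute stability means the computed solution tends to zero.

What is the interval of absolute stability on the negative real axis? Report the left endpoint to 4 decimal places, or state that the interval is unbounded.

z∈(-10.0000,0).

On y'=λy, z=hλ:
  y_{n+1} = y_n + z·[3/5·y_n + 2/5·y_{n+1}] ⇒ (1 − 2/5z)y_{n+1} = (1 + 3/5z)y_n
  R(z) = (1 + 3/5z)/(1 − 2/5z).

Need |R(x)|<1, x<0.
x=-0.92: |R|=0.3275
R=−1: 1+3/5x = −1+2/5x ⇒ -1/5x=2 ⇒ x=2/(-1/5)=-10.0000
Confirm numerically:
  x=-7.626: |R|=0.88278 <1
  x=-6.671: |R|=0.81850 <1
  x=-6.052: |R|=0.76918 <1
  x=-4.696: |R|=0.63146 <1
  x=-10.413: |R|=1.01599 >1
  x=-10.215: |R|=1.00845 >1
Interval (-10.0000, 0).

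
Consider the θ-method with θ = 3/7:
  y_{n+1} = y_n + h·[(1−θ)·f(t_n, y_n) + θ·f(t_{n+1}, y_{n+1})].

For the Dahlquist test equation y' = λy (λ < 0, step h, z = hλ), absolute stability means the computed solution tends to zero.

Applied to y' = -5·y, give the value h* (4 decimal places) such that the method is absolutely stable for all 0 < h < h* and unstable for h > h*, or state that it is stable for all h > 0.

(-14.0000,0); λ=-5 ⇒ h* = (14)/5 = 2.8000.

Set f=λy, z=hλ:
  y_{n+1} = y_n + z·[4/7·y_n + 3/7·y_{n+1}] ⇒ (1 − 3/7z)y_{n+1} = (1 + 4/7z)y_n
  Hence R(z) = (1 + 4/7z)/(1 − 3/7z).

Find x<0 with |R(x)|<1.
x=-1.69: |R|=0.0199
R=−1: 1+4/7x = −1+3/7x ⇒ -1/7x=2 ⇒ x=2/(-1/7)=-14.0000
Confirm numerically:
  x=-13.257: |R|=0.98411 <1
  x=-12.971: |R|=0.97759 <1
  x=-12.693: |R|=0.97101 <1
  x=-11.273: |R|=0.93319 <1
  x=-14.497: |R|=1.00984 >1
  x=-14.417: |R|=1.00830 >1
  x=-14.151: |R|=1.00305 >1
So |R|<1 on (-14.0000, 0).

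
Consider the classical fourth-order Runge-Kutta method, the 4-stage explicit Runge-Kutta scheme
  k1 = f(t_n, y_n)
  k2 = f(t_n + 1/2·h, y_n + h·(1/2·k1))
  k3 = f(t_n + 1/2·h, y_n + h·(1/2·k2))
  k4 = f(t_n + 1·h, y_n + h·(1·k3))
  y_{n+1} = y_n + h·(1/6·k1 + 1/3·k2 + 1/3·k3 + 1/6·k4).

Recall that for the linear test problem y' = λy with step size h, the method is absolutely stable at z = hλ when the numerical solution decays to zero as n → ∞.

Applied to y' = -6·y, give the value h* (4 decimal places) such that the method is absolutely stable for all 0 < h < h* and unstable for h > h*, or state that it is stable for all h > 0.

(-2.7853,0); λ=-6 ⇒ h* = 0.4642.

Test eqn y'=λy, z=hλ:
  order 4, 4-stage ⇒ R(z)=1+z+z^2/2+z^3/6+z^4/24
  (e.g. R(-0.72)=0.48819, |R|=0.48819)

Boundary: |R(x)|=1, x<0.
x=-0.72: |R|=0.4882
|R(-2.88)|=1.1524 |R(-2.32)|=0.4971 |R(-1.95)|=0.3179
Bisect:
  x_lo=-3.5604 |R|=2.9512  x_hi=-0.3425 |R|=0.7100
  mid=-1.95147 |R|=0.31832 →hi
  mid=-2.75595 |R|=0.95665 →hi
  mid=-3.15818 |R|=1.72399 →lo
  mid=-2.95706 |R|=1.29141 →lo
  mid=-2.85650 |R|=1.11278 →lo
  mid=-2.80622 |R|=1.03202 →lo
  mid=-2.78109 |R|=0.99367 →hi
  mid=-2.79366 |R|=1.01268 →lo
  ...
  [-2.78541,-2.78521] ⇒ x*=-2.7853
So |R|<1 on (-2.7853, 0).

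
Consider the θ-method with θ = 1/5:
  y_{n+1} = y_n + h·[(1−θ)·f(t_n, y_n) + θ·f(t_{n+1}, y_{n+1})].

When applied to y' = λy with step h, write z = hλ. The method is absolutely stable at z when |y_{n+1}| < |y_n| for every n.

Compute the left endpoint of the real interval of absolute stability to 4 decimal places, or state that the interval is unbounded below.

With y'=λy (z=hλ):
  y_{n+1} = y_n + z·[4/5·y_n + 1/5·y_{n+1}] ⇒ (1 − 1/5z)y_{n+1} = (1 + 4/5z)y_n
  ⇒ R(z) = (1 + 4/5z)/(1 − 1/5z).

Find x<0 with |R(x)|<1.
x=-0.37: |R|=0.6555
R=−1: 1+4/5x = −1+1/5x ⇒ -3/5x=2 ⇒ x=2/(-3/5)=-3.3333
Confirm numerically:
  x=-2.376: |R|=0.61063 <1
  x=-2.187: |R|=0.52150 <1
  x=-1.975: |R|=0.41577 <1
  x=-3.509: |R|=1.06193 >1
  x=-3.428: |R|=1.03370 >1
Interval (-3.3333, 0).

z* = -3.3333.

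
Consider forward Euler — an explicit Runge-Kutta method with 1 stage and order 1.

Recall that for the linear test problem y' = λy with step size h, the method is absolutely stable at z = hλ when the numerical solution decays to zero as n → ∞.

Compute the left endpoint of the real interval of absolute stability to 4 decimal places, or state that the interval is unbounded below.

Set f=λy, z=hλ:
  order 1, 1-stage ⇒ R(z)=1+z
  (e.g. R(-1.24)=-0.24000, |R|=0.24000)

Find x<0 with |R(x)|<1.
x=-1.24: |R|=0.2400
|R(-2.35)|=1.3500 |R(-2.14)|=1.1400 |R(-1.96)|=0.9600
Bisect:
  x_lo=-2.8456 |R|=1.8456  x_hi=-0.3224 |R|=0.6776
  mid=-1.58404 |R|=0.58404 →hi
  mid=-2.21484 |R|=1.21484 →lo
  mid=-1.89944 |R|=0.89944 →hi
  mid=-2.05714 |R|=1.05714 →lo
  mid=-1.97829 |R|=0.97829 →hi
  mid=-2.01772 |R|=1.01772 →lo
  mid=-1.99800 |R|=0.99800 →hi
  mid=-2.00786 |R|=1.00786 →lo
  mid=-2.00293 |R|=1.00293 →lo
  ...
  [-2.00001,-1.99985] ⇒ x*=-2.0000
Stable set (-2.0000, 0).

left endpoint -2.0000.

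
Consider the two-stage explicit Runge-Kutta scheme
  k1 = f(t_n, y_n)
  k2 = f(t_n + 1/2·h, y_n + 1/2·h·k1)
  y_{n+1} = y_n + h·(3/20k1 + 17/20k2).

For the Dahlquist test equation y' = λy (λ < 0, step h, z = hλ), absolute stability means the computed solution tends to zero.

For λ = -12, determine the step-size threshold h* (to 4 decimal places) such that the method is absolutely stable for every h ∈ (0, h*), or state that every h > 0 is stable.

(-2.3529,0); λ=-12 ⇒ h* = (40/17)/12 = 0.1961.

On y'=λy, z=hλ:
  k1=λy_n ⇒ h·k1=z·y_n;  k2=λ(1+1/2z)y_n ⇒ h·k2=z(1+1/2z)y_n
  y_{n+1}/y_n = 1 + 3/20z + 17/20z(1+1/2z) = 1 + z + 17/40z²
  R(z) = 1 + z + 17/40z².

Solve |R(x)|<1 on ℝ⁻.
x=-0.94: |R|=0.4355
R=1: x+17/40x²=0 ⇒ x=−40/17=-2.3529; min R=1−1/(4·17/40)=0.4118>−1
Confirm numerically:
  x=-1.644: |R|=0.50466 <1
  x=-1.615: |R|=0.49350 <1
  x=-1.610: |R|=0.49164 <1
  x=-1.026: |R|=0.42139 <1
  x=-2.806: |R|=1.54030 >1
  x=-2.579: |R|=1.24778 >1
  x=-2.506: |R|=1.16302 >1
Interval (-2.3529, 0).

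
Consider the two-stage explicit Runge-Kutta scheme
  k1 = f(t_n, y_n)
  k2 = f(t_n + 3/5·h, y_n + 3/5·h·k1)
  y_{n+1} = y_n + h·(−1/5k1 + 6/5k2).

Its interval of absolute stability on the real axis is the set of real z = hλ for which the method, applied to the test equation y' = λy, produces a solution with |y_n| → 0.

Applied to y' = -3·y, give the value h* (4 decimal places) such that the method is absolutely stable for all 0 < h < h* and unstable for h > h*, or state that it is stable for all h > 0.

With y'=λy (z=hλ):
  k1=λy_n ⇒ h·k1=z·y_n;  k2=λ(1+3/5z)y_n ⇒ h·k2=z(1+3/5z)y_n
  y_{n+1}/y_n = 1 − 1/5z + 6/5z(1+3/5z) = 1 + z + 18/25z²
  Hence R(z) = 1 + z + 18/25z².

Solve |R(x)|<1 on ℝ⁻.
x=-1.23: |R|=0.8593
R=1: x+18/25x²=0 ⇒ x=−25/18=-1.3889; min R=1−1/(4·18/25)=0.6528>−1
Confirm numerically:
  x=-1.333: |R|=0.94636 <1
  x=-1.302: |R|=0.91855 <1
  x=-0.968: |R|=0.70666 <1
  x=-1.918: |R|=1.73068 >1
  x=-1.741: |R|=1.44138 >1
So |R|<1 on (-1.3889, 0).

(-1.3889,0); λ=-3 ⇒ h* = (25/18)/3 = 0.4630.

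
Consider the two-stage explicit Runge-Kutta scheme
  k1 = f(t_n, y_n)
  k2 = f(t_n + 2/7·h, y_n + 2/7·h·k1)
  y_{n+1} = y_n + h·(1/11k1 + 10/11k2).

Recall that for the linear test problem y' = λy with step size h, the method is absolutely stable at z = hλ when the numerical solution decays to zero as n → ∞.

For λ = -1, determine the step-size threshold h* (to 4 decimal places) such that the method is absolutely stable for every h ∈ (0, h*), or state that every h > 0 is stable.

Test eqn y'=λy, z=hλ:
  k1=λy_n ⇒ h·k1=z·y_n;  k2=λ(1+2/7z)y_n ⇒ h·k2=z(1+2/7z)y_n
  y_{n+1}/y_n = 1 + 1/11z + 10/11z(1+2/7z) = 1 + z + 20/77z²
  so R(z) = 1 + z + 20/77z².

Find x<0 with |R(x)|<1.
x=-1.56: |R|=0.0721
R=1: x+20/77x²=0 ⇒ x=−77/20=-3.8500; min R=1−1/(4·20/77)=0.0375>−1
Confirm numerically:
  x=-2.892: |R|=0.28038 <1
  x=-1.993: |R|=0.03870 <1
  x=-1.983: |R|=0.03837 <1
  x=-1.783: |R|=0.04274 <1
  x=-4.434: |R|=1.67259 >1
  x=-4.410: |R|=1.64145 >1
Interval (-3.8500, 0).

(-3.8500,0); λ=-1 ⇒ h* = (77/20)/1 = 3.8500.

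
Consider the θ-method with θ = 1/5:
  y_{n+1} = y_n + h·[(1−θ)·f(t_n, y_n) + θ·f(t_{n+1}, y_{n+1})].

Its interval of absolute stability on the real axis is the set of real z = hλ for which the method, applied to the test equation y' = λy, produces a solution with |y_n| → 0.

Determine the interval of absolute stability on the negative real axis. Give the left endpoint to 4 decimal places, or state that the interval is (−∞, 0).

Set f=λy, z=hλ:
  y_{n+1} = y_n + z·[4/5·y_n + 1/5·y_{n+1}] ⇒ (1 − 1/5z)y_{n+1} = (1 + 4/5z)y_n
  so R(z) = (1 + 4/5z)/(1 − 1/5z).

Boundary: |R(x)|=1, x<0.
x=-0.6: |R|=0.4643
R=−1: 1+4/5x = −1+1/5x ⇒ -3/5x=2 ⇒ x=2/(-3/5)=-3.3333
Confirm numerically:
  x=-3.270: |R|=0.97703 <1
  x=-2.952: |R|=0.85614 <1
  x=-1.687: |R|=0.26140 <1
  x=-3.787: |R|=1.15489 >1
  x=-3.740: |R|=1.13959 >1
Interval (-3.3333, 0).

(-3.3333, 0).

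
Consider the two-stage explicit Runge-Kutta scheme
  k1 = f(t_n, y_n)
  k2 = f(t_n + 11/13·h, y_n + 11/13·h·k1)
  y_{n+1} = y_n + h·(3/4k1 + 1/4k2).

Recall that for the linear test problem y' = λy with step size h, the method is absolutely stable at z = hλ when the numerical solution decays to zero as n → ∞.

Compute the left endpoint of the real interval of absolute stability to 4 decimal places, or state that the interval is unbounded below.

With y'=λy (z=hλ):
  k1=λy_n ⇒ h·k1=z·y_n;  k2=λ(1+11/13z)y_n ⇒ h·k2=z(1+11/13z)y_n
  y_{n+1}/y_n = 1 + 3/4z + 1/4z(1+11/13z) = 1 + z + 11/52z²
  so R(z) = 1 + z + 11/52z².

Solve |R(x)|<1 on ℝ⁻.
x=-1.18: |R|=0.1145
R=1: x+11/52x²=0 ⇒ x=−52/11=-4.7273; min R=1−1/(4·11/52)=-0.1818>−1
Confirm numerically:
  x=-4.658: |R|=0.93174 <1
  x=-4.550: |R|=0.82937 <1
  x=-4.165: |R|=0.50461 <1
  x=-2.160: |R|=0.17305 <1
  x=-5.037: |R|=1.33002 >1
  x=-4.817: |R|=1.09143 >1
So |R|<1 on (-4.7273, 0).

z* = -4.7273.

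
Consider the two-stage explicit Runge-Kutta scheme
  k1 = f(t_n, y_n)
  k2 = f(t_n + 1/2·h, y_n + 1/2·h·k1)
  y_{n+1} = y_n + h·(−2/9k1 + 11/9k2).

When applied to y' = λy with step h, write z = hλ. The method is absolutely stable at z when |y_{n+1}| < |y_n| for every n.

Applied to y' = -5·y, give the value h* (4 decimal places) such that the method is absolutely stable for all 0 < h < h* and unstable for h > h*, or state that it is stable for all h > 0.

(-1.6364,0); λ=-5 ⇒ h* = (18/11)/5 = 0.3273.

With y'=λy (z=hλ):
  k1=λy_n ⇒ h·k1=z·y_n;  k2=λ(1+1/2z)y_n ⇒ h·k2=z(1+1/2z)y_n
  y_{n+1}/y_n = 1 − 2/9z + 11/9z(1+1/2z) = 1 + z + 11/18z²
  Hence R(z) = 1 + z + 11/18z².

Boundary: |R(x)|=1, x<0.
x=-1.32: |R|=0.7448
R=1: x+11/18x²=0 ⇒ x=−18/11=-1.6364; min R=1−1/(4·11/18)=0.5909>−1
Confirm numerically:
  x=-1.598: |R|=0.96254 <1
  x=-1.382: |R|=0.78518 <1
  x=-0.911: |R|=0.59617 <1
  x=-2.139: |R|=1.65703 >1
  x=-1.717: |R|=1.08461 >1
Interval (-1.6364, 0).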